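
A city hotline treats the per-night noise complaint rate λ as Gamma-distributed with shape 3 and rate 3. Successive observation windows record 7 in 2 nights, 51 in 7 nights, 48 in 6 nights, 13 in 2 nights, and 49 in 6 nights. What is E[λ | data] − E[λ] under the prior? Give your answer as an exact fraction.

Total count: 7 + 51 + 48 + 13 + 49 = 168.
Total exposure: 2 + 7 + 6 + 2 + 6 = 23 nights.
The Gamma prior is conjugate for the Poisson rate, so λ | data ~ Gamma(3+168, 3+23) = Gamma(171, 26).
Posterior mean = 171/26 = 171/26; prior mean = 3/3 = 1. Difference = 171/26 − 1 = 145/26.

145/26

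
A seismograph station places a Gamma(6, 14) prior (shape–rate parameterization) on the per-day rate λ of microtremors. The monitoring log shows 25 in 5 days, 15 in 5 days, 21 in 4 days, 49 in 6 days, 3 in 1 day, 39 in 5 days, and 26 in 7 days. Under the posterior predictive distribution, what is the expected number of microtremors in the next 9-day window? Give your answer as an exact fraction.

Total count: 25 + 15 + 21 + 49 + 3 + 39 + 26 = 178.
Total exposure: 5 + 5 + 4 + 6 + 1 + 5 + 7 = 33 days.
By Gamma–Poisson conjugacy, the posterior is Gamma(α + Σx, β + Σt) = Gamma(6 + 178, 14 + 33) = Gamma(184, 47).
Predictive mean over a 9-day window = T·E[λ|data] = 9·184/47 = 1656/47.

1656/47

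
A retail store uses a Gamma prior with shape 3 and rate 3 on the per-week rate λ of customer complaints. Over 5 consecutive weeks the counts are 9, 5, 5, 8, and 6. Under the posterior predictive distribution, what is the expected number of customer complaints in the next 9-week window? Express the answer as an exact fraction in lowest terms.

81/2

Total count: 9 + 5 + 5 + 8 + 6 = 33.
Total exposure: 5 weeks.
Posterior: α' = 3 + 33 = 36, β' = 3 + 5 = 8.
Predictive mean over a 9-week window = T·E[λ|data] = 9·36/8 = 81/2.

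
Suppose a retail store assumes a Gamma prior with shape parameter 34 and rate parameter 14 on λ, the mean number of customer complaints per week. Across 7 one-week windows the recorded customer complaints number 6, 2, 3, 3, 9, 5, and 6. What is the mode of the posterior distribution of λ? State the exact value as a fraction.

Total count: 6 + 2 + 3 + 3 + 9 + 5 + 6 = 34.
Total exposure: 7 weeks.
By Gamma–Poisson conjugacy, the posterior is Gamma(α + Σx, β + Σt) = Gamma(34 + 34, 14 + 7) = Gamma(68, 21).
Posterior mode = (α'−1)/β' = 67/21.

67/21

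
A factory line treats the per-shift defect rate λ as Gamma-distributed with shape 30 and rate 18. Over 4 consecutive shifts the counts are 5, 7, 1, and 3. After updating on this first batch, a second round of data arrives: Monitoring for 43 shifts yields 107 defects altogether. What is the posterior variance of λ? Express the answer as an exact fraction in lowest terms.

Total count: 5 + 7 + 1 + 3 = 16.
Total exposure: 4 shifts.
After the first batch: Gamma(30 + 16, 18 + 4) = Gamma(46, 22).
Total count 107 over total exposure 43 shifts.
After the second batch: Gamma(46 + 107, 22 + 43) = Gamma(153, 65).
Posterior variance = α'/β'² = 153/4225.

153/4225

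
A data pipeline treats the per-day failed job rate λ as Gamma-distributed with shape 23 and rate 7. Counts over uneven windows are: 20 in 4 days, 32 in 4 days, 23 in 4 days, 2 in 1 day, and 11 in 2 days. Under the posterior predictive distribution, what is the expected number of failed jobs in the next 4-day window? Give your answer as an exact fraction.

222/11

Total count: 20 + 32 + 23 + 2 + 11 = 88.
Total exposure: 4 + 4 + 4 + 1 + 2 = 15 days.
By Gamma–Poisson conjugacy, the posterior is Gamma(α + Σx, β + Σt) = Gamma(23 + 88, 7 + 15) = Gamma(111, 22).
Predictive mean over a 4-day window = T·E[λ|data] = 4·111/22 = 222/11.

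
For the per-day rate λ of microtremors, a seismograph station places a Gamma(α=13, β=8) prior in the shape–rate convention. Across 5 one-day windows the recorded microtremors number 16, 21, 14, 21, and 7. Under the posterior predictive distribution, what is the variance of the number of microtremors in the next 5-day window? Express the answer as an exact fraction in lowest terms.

8280/169

Total count: 16 + 21 + 14 + 21 + 7 = 79.
Total exposure: 5 days.
By Gamma–Poisson conjugacy, the posterior is Gamma(α + Σx, β + Σt) = Gamma(13 + 79, 8 + 5) = Gamma(92, 13).
The posterior predictive for a window of length T is Negative Binomial with variance T·α'·(β'+T)/β'² = 5·92·18/169 = 8280/169.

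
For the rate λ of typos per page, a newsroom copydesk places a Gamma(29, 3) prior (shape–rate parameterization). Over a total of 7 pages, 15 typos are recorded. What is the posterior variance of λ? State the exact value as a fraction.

11/25

Total count 15 over total exposure 7 pages.
The Gamma prior is conjugate for the Poisson rate, so λ | data ~ Gamma(29+15, 3+7) = Gamma(44, 10).
Posterior variance = α'/β'² = 44/100 = 11/25.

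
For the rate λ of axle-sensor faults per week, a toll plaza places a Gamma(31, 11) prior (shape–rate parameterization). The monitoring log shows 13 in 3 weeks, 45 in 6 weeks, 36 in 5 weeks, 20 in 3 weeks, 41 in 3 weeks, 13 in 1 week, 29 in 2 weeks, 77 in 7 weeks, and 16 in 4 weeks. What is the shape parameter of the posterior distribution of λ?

Total count: 13 + 45 + 36 + 20 + 41 + 13 + 29 + 77 + 16 = 290.
Total exposure: 3 + 6 + 5 + 3 + 3 + 1 + 2 + 7 + 4 = 34 weeks.
Posterior: α' = 31 + 290 = 321, β' = 11 + 34 = 45.

321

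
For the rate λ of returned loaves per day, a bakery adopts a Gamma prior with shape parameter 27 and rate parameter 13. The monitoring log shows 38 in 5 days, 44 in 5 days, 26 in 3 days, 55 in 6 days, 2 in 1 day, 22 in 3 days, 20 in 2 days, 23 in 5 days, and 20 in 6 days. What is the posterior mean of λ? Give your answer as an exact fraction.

277/49

Total count: 38 + 44 + 26 + 55 + 2 + 22 + 20 + 23 + 20 = 250.
Total exposure: 5 + 5 + 3 + 6 + 1 + 3 + 2 + 5 + 6 = 36 days.
Gamma(α, β) with Poisson data over total exposure Σt gives posterior Gamma(α+Σx, β+Σt) = Gamma(277, 49).
Posterior mean = α'/β' = 277/49.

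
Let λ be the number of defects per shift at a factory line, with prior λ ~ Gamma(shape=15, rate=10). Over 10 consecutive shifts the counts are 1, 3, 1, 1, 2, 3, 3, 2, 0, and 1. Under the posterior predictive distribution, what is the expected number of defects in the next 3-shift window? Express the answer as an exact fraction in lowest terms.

Total count: 1 + 3 + 1 + 1 + 2 + 3 + 3 + 2 + 0 + 1 = 17.
Total exposure: 10 shifts.
Gamma(α, β) with Poisson data over total exposure Σt gives posterior Gamma(α+Σx, β+Σt) = Gamma(32, 20).
Predictive mean over a 3-shift window = T·E[λ|data] = 3·32/20 = 24/5.

24/5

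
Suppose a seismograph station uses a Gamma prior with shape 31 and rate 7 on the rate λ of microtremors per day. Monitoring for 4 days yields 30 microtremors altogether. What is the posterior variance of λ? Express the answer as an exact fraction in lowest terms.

61/121

Total count 30 over total exposure 4 days.
Posterior: α' = 31 + 30 = 61, β' = 7 + 4 = 11.
Posterior variance = α'/β'² = 61/121.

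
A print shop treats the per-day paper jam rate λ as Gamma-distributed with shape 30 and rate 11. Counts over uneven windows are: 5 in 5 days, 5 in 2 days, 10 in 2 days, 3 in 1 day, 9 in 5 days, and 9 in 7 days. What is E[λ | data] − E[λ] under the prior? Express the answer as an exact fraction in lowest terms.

Total count: 5 + 5 + 10 + 3 + 9 + 9 = 41.
Total exposure: 5 + 2 + 2 + 1 + 5 + 7 = 22 days.
Gamma(α, β) with Poisson data over total exposure Σt gives posterior Gamma(α+Σx, β+Σt) = Gamma(71, 33).
Posterior mean = 71/33 = 71/33; prior mean = 30/11 = 30/11. Difference = 71/33 − 30/11 = -19/33.

-19/33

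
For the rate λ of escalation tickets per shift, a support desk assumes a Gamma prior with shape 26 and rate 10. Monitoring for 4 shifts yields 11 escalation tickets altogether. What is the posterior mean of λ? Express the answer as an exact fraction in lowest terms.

37/14

Total count 11 over total exposure 4 shifts.
Posterior: α' = 26 + 11 = 37, β' = 10 + 4 = 14.
Posterior mean = α'/β' = 37/14.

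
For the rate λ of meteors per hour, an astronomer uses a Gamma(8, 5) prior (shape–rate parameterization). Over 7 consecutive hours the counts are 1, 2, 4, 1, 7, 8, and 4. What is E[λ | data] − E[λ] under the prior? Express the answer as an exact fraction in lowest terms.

Total count: 1 + 2 + 4 + 1 + 7 + 8 + 4 = 27.
Total exposure: 7 hours.
By Gamma–Poisson conjugacy, the posterior is Gamma(α + Σx, β + Σt) = Gamma(8 + 27, 5 + 7) = Gamma(35, 12).
Posterior mean = 35/12 = 35/12; prior mean = 8/5 = 8/5. Difference = 35/12 − 8/5 = 79/60.

79/60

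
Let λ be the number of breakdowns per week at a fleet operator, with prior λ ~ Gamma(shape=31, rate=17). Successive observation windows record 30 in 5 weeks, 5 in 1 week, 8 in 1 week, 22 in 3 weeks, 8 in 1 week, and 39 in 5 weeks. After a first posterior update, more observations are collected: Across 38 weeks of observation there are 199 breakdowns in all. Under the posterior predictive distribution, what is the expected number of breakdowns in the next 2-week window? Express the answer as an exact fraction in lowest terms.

Total count: 30 + 5 + 8 + 22 + 8 + 39 = 112.
Total exposure: 5 + 1 + 1 + 3 + 1 + 5 = 16 weeks.
After the first batch: Gamma(31 + 112, 17 + 16) = Gamma(143, 33).
Total count 199 over total exposure 38 weeks.
After the second batch: Gamma(143 + 199, 33 + 38) = Gamma(342, 71).
Predictive mean over a 2-week window = T·E[λ|data] = 2·342/71 = 684/71.

684/71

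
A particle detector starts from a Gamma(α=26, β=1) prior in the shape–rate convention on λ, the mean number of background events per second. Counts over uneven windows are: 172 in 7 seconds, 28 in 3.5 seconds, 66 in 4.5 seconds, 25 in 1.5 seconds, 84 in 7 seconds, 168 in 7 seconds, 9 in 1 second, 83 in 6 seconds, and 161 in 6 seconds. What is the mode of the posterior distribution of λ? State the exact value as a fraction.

Total count: 172 + 28 + 66 + 25 + 84 + 168 + 9 + 83 + 161 = 796.
Total exposure: 7 + 3.5 + 4.5 + 1.5 + 7 + 7 + 1 + 6 + 6 = 43.5 seconds.
By Gamma–Poisson conjugacy, the posterior is Gamma(α + Σx, β + Σt) = Gamma(26 + 796, 1 + 43.5) = Gamma(822, 89/2).
Posterior mode = (α'−1)/β' = 821/(89/2) = 1642/89.

1642/89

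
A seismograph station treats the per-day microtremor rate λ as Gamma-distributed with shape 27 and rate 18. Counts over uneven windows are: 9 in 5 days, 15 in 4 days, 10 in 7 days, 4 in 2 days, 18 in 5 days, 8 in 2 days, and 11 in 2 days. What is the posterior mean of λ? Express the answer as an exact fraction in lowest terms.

34/15

Total count: 9 + 15 + 10 + 4 + 18 + 8 + 11 = 75.
Total exposure: 5 + 4 + 7 + 2 + 5 + 2 + 2 = 27 days.
Gamma(α, β) with Poisson data over total exposure Σt gives posterior Gamma(α+Σx, β+Σt) = Gamma(102, 45).
Posterior mean = α'/β' = 102/45 = 34/15.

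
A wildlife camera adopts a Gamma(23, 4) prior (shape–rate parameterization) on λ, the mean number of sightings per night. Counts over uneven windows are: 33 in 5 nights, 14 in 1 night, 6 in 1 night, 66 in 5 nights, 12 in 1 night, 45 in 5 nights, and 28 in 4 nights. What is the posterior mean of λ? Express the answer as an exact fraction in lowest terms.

227/26

Total count: 33 + 14 + 6 + 66 + 12 + 45 + 28 = 204.
Total exposure: 5 + 1 + 1 + 5 + 1 + 5 + 4 = 22 nights.
Conjugate update: add total count to the shape and total exposure to the rate, giving Gamma(227, 26).
Posterior mean = α'/β' = 227/26.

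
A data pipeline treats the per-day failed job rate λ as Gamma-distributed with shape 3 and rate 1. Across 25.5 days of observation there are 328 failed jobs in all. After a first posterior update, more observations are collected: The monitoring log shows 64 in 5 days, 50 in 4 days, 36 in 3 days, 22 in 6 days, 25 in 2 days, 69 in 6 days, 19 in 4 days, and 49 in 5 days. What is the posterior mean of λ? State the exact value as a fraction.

Total count 328 over total exposure 25.5 days.
After the first batch: Gamma(3 + 328, 1 + 25.5) = Gamma(331, 53/2).
Total count: 64 + 50 + 36 + 22 + 25 + 69 + 19 + 49 = 334.
Total exposure: 5 + 4 + 3 + 6 + 2 + 6 + 4 + 5 = 35 days.
After the second batch: Gamma(331 + 334, 53/2 + 35) = Gamma(665, 123/2).
Posterior mean = α'/β' = 665/(123/2) = 1330/123.

1330/123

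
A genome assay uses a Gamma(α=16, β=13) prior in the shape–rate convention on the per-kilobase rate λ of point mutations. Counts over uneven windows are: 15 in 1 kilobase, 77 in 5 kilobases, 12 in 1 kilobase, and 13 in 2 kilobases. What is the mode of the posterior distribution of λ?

6

Total count: 15 + 77 + 12 + 13 = 117.
Total exposure: 1 + 5 + 1 + 2 = 9 kilobases.
Conjugate update: add total count to the shape and total exposure to the rate, giving Gamma(133, 22).
Posterior mode = (α'−1)/β' = 132/22 = 6.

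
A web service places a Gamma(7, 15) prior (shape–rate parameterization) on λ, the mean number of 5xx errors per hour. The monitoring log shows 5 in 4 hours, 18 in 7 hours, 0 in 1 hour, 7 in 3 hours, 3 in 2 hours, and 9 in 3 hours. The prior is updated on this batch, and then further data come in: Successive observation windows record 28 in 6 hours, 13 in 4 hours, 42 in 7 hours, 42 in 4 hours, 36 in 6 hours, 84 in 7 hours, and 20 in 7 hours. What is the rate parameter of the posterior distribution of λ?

Total count: 5 + 18 + 0 + 7 + 3 + 9 = 42.
Total exposure: 4 + 7 + 1 + 3 + 2 + 3 = 20 hours.
After the first batch: Gamma(7 + 42, 15 + 20) = Gamma(49, 35).
Total count: 28 + 13 + 42 + 42 + 36 + 84 + 20 = 265.
Total exposure: 6 + 4 + 7 + 4 + 6 + 7 + 7 = 41 hours.
After the second batch: Gamma(49 + 265, 35 + 41) = Gamma(314, 76).

76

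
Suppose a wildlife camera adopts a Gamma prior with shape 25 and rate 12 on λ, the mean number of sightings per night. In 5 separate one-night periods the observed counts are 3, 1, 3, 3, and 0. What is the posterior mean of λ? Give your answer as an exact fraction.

Total count: 3 + 1 + 3 + 3 + 0 = 10.
Total exposure: 5 nights.
By Gamma–Poisson conjugacy, the posterior is Gamma(α + Σx, β + Σt) = Gamma(25 + 10, 12 + 5) = Gamma(35, 17).
Posterior mean = α'/β' = 35/17.

35/17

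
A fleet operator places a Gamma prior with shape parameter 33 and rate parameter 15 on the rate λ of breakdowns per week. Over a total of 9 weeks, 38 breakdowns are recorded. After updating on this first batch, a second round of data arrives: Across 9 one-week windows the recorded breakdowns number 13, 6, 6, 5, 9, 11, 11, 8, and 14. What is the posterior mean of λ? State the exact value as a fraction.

Total count 38 over total exposure 9 weeks.
After the first batch: Gamma(33 + 38, 15 + 9) = Gamma(71, 24).
Total count: 13 + 6 + 6 + 5 + 9 + 11 + 11 + 8 + 14 = 83.
Total exposure: 9 weeks.
After the second batch: Gamma(71 + 83, 24 + 9) = Gamma(154, 33).
Posterior mean = α'/β' = 154/33 = 14/3.

14/3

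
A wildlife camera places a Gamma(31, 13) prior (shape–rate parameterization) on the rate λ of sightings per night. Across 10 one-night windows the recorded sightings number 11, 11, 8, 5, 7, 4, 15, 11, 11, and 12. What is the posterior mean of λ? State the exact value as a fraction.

Total count: 11 + 11 + 8 + 5 + 7 + 4 + 15 + 11 + 11 + 12 = 95.
Total exposure: 10 nights.
Conjugate update: add total count to the shape and total exposure to the rate, giving Gamma(126, 23).
Posterior mean = α'/β' = 126/23.

126/23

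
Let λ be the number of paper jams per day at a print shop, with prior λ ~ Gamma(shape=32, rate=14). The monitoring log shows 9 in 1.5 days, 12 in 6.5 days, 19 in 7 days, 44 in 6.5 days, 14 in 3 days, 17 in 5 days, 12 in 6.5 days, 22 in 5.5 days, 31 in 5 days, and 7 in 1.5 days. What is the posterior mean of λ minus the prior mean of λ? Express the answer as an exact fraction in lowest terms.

541/434

Total count: 9 + 12 + 19 + 44 + 14 + 17 + 12 + 22 + 31 + 7 = 187.
Total exposure: 1.5 + 6.5 + 7 + 6.5 + 3 + 5 + 6.5 + 5.5 + 5 + 1.5 = 48 days.
By Gamma–Poisson conjugacy, the posterior is Gamma(α + Σx, β + Σt) = Gamma(32 + 187, 14 + 48) = Gamma(219, 62).
Posterior mean = 219/62 = 219/62; prior mean = 32/14 = 16/7. Difference = 219/62 − 16/7 = 541/434.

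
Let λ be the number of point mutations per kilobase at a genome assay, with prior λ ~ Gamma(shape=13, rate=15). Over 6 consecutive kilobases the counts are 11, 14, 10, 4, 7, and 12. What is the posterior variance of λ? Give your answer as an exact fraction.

71/441

Total count: 11 + 14 + 10 + 4 + 7 + 12 = 58.
Total exposure: 6 kilobases.
By Gamma–Poisson conjugacy, the posterior is Gamma(α + Σx, β + Σt) = Gamma(13 + 58, 15 + 6) = Gamma(71, 21).
Posterior variance = α'/β'² = 71/441.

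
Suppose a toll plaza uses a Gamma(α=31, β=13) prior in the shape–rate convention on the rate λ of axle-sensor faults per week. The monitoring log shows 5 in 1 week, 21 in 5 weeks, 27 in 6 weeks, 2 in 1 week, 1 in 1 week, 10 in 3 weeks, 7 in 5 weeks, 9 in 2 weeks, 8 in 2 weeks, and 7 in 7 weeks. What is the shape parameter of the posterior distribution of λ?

Total count: 5 + 21 + 27 + 2 + 1 + 10 + 7 + 9 + 8 + 7 = 97.
Total exposure: 1 + 5 + 6 + 1 + 1 + 3 + 5 + 2 + 2 + 7 = 33 weeks.
Gamma(α, β) with Poisson data over total exposure Σt gives posterior Gamma(α+Σx, β+Σt) = Gamma(128, 46).

128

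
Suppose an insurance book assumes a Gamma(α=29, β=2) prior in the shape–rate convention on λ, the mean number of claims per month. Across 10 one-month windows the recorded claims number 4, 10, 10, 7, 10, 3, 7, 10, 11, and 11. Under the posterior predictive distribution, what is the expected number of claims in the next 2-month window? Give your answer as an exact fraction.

56/3

Total count: 4 + 10 + 10 + 7 + 10 + 3 + 7 + 10 + 11 + 11 = 83.
Total exposure: 10 months.
Conjugate update: add total count to the shape and total exposure to the rate, giving Gamma(112, 12).
Predictive mean over a 2-month window = T·E[λ|data] = 2·112/12 = 56/3.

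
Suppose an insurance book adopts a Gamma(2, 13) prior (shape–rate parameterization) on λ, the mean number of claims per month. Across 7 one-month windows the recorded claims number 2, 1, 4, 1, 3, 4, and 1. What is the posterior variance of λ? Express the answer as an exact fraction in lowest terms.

9/200

Total count: 2 + 1 + 4 + 1 + 3 + 4 + 1 = 16.
Total exposure: 7 months.
Posterior: α' = 2 + 16 = 18, β' = 13 + 7 = 20.
Posterior variance = α'/β'² = 18/400 = 9/200.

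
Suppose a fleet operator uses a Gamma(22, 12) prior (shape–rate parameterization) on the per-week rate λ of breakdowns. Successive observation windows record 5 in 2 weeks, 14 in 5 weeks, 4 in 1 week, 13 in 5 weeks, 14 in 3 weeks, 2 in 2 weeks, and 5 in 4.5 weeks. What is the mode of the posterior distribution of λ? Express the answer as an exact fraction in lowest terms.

52/23

Total count: 5 + 14 + 4 + 13 + 14 + 2 + 5 = 57.
Total exposure: 2 + 5 + 1 + 5 + 3 + 2 + 4.5 = 22.5 weeks.
Posterior: α' = 22 + 57 = 79, β' = 12 + 22.5 = 69/2.
Posterior mode = (α'−1)/β' = 78/(69/2) = 52/23.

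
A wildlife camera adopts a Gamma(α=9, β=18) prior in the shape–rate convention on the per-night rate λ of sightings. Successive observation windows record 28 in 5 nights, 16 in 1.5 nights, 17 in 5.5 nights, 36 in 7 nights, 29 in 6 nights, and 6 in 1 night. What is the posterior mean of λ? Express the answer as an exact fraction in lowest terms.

141/44

Total count: 28 + 16 + 17 + 36 + 29 + 6 = 132.
Total exposure: 5 + 1.5 + 5.5 + 7 + 6 + 1 = 26 nights.
Posterior: α' = 9 + 132 = 141, β' = 18 + 26 = 44.
Posterior mean = α'/β' = 141/44.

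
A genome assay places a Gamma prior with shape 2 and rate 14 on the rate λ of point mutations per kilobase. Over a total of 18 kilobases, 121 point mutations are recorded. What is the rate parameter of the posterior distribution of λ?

Total count 121 over total exposure 18 kilobases.
Posterior: α' = 2 + 121 = 123, β' = 14 + 18 = 32.

32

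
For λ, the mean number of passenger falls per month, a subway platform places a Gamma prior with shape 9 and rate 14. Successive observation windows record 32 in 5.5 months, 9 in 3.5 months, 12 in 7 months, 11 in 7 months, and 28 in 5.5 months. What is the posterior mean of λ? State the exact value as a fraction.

Total count: 32 + 9 + 12 + 11 + 28 = 92.
Total exposure: 5.5 + 3.5 + 7 + 7 + 5.5 = 28.5 months.
Posterior: α' = 9 + 92 = 101, β' = 14 + 28.5 = 85/2.
Posterior mean = α'/β' = 101/(85/2) = 202/85.

202/85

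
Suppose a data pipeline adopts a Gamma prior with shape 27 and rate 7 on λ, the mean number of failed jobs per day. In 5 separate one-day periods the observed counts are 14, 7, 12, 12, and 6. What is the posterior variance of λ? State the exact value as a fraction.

Total count: 14 + 7 + 12 + 12 + 6 = 51.
Total exposure: 5 days.
Posterior: α' = 27 + 51 = 78, β' = 7 + 5 = 12.
Posterior variance = α'/β'² = 78/144 = 13/24.

13/24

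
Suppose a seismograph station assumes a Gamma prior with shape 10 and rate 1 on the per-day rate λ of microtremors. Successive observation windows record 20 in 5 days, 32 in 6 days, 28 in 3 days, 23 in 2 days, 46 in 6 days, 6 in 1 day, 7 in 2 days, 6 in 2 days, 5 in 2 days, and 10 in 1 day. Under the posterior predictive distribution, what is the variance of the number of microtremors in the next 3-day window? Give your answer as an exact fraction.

Total count: 20 + 32 + 28 + 23 + 46 + 6 + 7 + 6 + 5 + 10 = 183.
Total exposure: 5 + 6 + 3 + 2 + 6 + 1 + 2 + 2 + 2 + 1 = 30 days.
Conjugate update: add total count to the shape and total exposure to the rate, giving Gamma(193, 31).
The posterior predictive for a window of length T is Negative Binomial with variance T·α'·(β'+T)/β'² = 3·193·34/961 = 19686/961.

19686/961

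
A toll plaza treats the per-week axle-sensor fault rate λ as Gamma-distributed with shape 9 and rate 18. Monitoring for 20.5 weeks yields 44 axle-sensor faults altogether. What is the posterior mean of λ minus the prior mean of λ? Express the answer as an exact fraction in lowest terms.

Total count 44 over total exposure 20.5 weeks.
Posterior: α' = 9 + 44 = 53, β' = 18 + 20.5 = 77/2.
Posterior mean = 53/(77/2) = 106/77; prior mean = 9/18 = 1/2. Difference = 106/77 − 1/2 = 135/154.

135/154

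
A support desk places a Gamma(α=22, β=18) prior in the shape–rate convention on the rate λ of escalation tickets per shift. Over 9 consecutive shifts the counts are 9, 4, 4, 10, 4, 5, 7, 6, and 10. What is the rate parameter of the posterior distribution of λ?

Total count: 9 + 4 + 4 + 10 + 4 + 5 + 7 + 6 + 10 = 59.
Total exposure: 9 shifts.
Conjugate update: add total count to the shape and total exposure to the rate, giving Gamma(81, 27).

27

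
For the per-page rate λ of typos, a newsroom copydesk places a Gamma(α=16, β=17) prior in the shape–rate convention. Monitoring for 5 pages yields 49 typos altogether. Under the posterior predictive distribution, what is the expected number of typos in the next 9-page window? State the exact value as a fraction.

585/22

Total count 49 over total exposure 5 pages.
Conjugate update: add total count to the shape and total exposure to the rate, giving Gamma(65, 22).
Predictive mean over a 9-page window = T·E[λ|data] = 9·65/22 = 585/22.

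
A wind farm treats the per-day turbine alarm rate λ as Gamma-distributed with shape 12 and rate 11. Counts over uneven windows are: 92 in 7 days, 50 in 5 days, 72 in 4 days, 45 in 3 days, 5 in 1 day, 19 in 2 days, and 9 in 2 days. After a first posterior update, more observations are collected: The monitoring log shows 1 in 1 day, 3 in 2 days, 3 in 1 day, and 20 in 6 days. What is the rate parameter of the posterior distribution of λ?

Total count: 92 + 50 + 72 + 45 + 5 + 19 + 9 = 292.
Total exposure: 7 + 5 + 4 + 3 + 1 + 2 + 2 = 24 days.
After the first batch: Gamma(12 + 292, 11 + 24) = Gamma(304, 35).
Total count: 1 + 3 + 3 + 20 = 27.
Total exposure: 1 + 2 + 1 + 6 = 10 days.
After the second batch: Gamma(304 + 27, 35 + 10) = Gamma(331, 45).

45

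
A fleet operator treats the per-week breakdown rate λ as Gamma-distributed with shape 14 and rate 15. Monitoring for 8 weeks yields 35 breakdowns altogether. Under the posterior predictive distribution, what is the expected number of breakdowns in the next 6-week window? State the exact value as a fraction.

294/23

Total count 35 over total exposure 8 weeks.
Conjugate update: add total count to the shape and total exposure to the rate, giving Gamma(49, 23).
Predictive mean over a 6-week window = T·E[λ|data] = 6·49/23 = 294/23.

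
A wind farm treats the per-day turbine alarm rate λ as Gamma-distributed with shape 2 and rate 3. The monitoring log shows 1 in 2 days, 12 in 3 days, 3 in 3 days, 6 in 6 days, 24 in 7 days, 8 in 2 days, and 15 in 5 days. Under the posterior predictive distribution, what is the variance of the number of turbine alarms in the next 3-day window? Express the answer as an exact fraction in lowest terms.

7242/961

Total count: 1 + 12 + 3 + 6 + 24 + 8 + 15 = 69.
Total exposure: 2 + 3 + 3 + 6 + 7 + 2 + 5 = 28 days.
Conjugate update: add total count to the shape and total exposure to the rate, giving Gamma(71, 31).
The posterior predictive for a window of length T is Negative Binomial with variance T·α'·(β'+T)/β'² = 3·71·34/961 = 7242/961.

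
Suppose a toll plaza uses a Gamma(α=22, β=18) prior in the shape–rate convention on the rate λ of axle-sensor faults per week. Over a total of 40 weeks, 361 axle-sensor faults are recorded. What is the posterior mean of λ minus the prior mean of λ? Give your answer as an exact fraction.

Total count 361 over total exposure 40 weeks.
Posterior: α' = 22 + 361 = 383, β' = 18 + 40 = 58.
Posterior mean = 383/58 = 383/58; prior mean = 22/18 = 11/9. Difference = 383/58 − 11/9 = 2809/522.

2809/522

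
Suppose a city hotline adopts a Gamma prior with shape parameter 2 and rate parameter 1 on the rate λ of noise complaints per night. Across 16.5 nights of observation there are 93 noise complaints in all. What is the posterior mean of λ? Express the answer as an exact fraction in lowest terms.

Total count 93 over total exposure 16.5 nights.
The Gamma prior is conjugate for the Poisson rate, so λ | data ~ Gamma(2+93, 1+16.5) = Gamma(95, 35/2).
Posterior mean = α'/β' = 95/(35/2) = 38/7.

38/7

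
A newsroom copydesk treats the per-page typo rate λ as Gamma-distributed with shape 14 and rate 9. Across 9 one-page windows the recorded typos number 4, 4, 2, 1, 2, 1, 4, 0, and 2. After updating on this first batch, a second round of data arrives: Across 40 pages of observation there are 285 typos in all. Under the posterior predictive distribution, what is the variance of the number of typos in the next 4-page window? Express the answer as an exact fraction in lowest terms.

682/29

Total count: 4 + 4 + 2 + 1 + 2 + 1 + 4 + 0 + 2 = 20.
Total exposure: 9 pages.
After the first batch: Gamma(14 + 20, 9 + 9) = Gamma(34, 18).
Total count 285 over total exposure 40 pages.
After the second batch: Gamma(34 + 285, 18 + 40) = Gamma(319, 58).
The posterior predictive for a window of length T is Negative Binomial with variance T·α'·(β'+T)/β'² = 4·319·62/3364 = 682/29.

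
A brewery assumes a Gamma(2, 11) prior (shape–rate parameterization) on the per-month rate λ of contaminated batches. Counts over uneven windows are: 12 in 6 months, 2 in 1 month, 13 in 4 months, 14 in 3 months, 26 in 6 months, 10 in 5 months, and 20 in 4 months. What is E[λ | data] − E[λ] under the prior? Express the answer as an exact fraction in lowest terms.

Total count: 12 + 2 + 13 + 14 + 26 + 10 + 20 = 97.
Total exposure: 6 + 1 + 4 + 3 + 6 + 5 + 4 = 29 months.
Posterior: α' = 2 + 97 = 99, β' = 11 + 29 = 40.
Posterior mean = 99/40 = 99/40; prior mean = 2/11 = 2/11. Difference = 99/40 − 2/11 = 1009/440.

1009/440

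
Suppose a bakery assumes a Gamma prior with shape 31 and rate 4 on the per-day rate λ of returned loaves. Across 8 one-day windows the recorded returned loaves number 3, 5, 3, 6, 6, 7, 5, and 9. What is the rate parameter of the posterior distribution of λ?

Total count: 3 + 5 + 3 + 6 + 6 + 7 + 5 + 9 = 44.
Total exposure: 8 days.
Posterior: α' = 31 + 44 = 75, β' = 4 + 8 = 12.

12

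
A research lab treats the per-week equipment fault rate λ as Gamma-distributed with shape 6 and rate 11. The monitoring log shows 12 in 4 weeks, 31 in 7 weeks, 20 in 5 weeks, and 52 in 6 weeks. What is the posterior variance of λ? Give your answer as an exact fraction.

Total count: 12 + 31 + 20 + 52 = 115.
Total exposure: 4 + 7 + 5 + 6 = 22 weeks.
The Gamma prior is conjugate for the Poisson rate, so λ | data ~ Gamma(6+115, 11+22) = Gamma(121, 33).
Posterior variance = α'/β'² = 121/1089 = 1/9.

1/9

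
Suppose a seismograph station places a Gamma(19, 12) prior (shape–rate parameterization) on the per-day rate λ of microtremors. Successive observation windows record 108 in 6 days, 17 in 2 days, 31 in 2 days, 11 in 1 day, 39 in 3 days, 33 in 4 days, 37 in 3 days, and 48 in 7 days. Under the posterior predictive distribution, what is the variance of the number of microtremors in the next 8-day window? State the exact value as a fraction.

Total count: 108 + 17 + 31 + 11 + 39 + 33 + 37 + 48 = 324.
Total exposure: 6 + 2 + 2 + 1 + 3 + 4 + 3 + 7 = 28 days.
Gamma(α, β) with Poisson data over total exposure Σt gives posterior Gamma(α+Σx, β+Σt) = Gamma(343, 40).
The posterior predictive for a window of length T is Negative Binomial with variance T·α'·(β'+T)/β'² = 8·343·48/1600 = 2058/25.

2058/25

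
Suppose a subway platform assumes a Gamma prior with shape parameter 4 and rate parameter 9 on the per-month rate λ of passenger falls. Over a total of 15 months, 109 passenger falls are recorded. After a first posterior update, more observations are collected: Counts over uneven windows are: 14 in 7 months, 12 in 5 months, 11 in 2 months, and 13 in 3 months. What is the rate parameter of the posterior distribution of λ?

41

Total count 109 over total exposure 15 months.
After the first batch: Gamma(4 + 109, 9 + 15) = Gamma(113, 24).
Total count: 14 + 12 + 11 + 13 = 50.
Total exposure: 7 + 5 + 2 + 3 = 17 months.
After the second batch: Gamma(113 + 50, 24 + 17) = Gamma(163, 41).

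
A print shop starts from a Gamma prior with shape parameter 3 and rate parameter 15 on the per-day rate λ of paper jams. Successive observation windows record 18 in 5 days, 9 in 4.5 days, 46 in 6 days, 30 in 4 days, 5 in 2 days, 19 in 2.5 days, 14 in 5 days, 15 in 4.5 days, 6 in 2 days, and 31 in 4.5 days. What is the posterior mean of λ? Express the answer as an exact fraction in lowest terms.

196/55

Total count: 18 + 9 + 46 + 30 + 5 + 19 + 14 + 15 + 6 + 31 = 193.
Total exposure: 5 + 4.5 + 6 + 4 + 2 + 2.5 + 5 + 4.5 + 2 + 4.5 = 40 days.
Conjugate update: add total count to the shape and total exposure to the rate, giving Gamma(196, 55).
Posterior mean = α'/β' = 196/55.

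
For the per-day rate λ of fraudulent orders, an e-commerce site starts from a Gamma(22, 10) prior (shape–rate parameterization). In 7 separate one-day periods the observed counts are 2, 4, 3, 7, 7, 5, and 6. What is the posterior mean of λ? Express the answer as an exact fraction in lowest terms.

Total count: 2 + 4 + 3 + 7 + 7 + 5 + 6 = 34.
Total exposure: 7 days.
By Gamma–Poisson conjugacy, the posterior is Gamma(α + Σx, β + Σt) = Gamma(22 + 34, 10 + 7) = Gamma(56, 17).
Posterior mean = α'/β' = 56/17.

56/17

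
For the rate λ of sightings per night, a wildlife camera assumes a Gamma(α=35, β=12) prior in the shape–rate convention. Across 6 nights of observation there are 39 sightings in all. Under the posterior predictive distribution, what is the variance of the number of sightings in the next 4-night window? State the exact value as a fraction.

1628/81

Total count 39 over total exposure 6 nights.
Gamma(α, β) with Poisson data over total exposure Σt gives posterior Gamma(α+Σx, β+Σt) = Gamma(74, 18).
The posterior predictive for a window of length T is Negative Binomial with variance T·α'·(β'+T)/β'² = 4·74·22/324 = 1628/81.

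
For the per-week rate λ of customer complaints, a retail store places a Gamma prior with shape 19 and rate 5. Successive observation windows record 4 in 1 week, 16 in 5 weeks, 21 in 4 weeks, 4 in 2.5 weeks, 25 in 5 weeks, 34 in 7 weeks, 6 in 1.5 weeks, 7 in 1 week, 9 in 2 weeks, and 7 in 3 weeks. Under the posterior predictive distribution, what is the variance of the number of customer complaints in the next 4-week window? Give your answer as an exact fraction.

24928/1369

Total count: 4 + 16 + 21 + 4 + 25 + 34 + 6 + 7 + 9 + 7 = 133.
Total exposure: 1 + 5 + 4 + 2.5 + 5 + 7 + 1.5 + 1 + 2 + 3 = 32 weeks.
By Gamma–Poisson conjugacy, the posterior is Gamma(α + Σx, β + Σt) = Gamma(19 + 133, 5 + 32) = Gamma(152, 37).
The posterior predictive for a window of length T is Negative Binomial with variance T·α'·(β'+T)/β'² = 4·152·41/1369 = 24928/1369.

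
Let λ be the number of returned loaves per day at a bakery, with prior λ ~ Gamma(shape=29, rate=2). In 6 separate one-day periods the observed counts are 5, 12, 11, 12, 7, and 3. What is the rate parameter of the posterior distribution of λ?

8

Total count: 5 + 12 + 11 + 12 + 7 + 3 = 50.
Total exposure: 6 days.
By Gamma–Poisson conjugacy, the posterior is Gamma(α + Σx, β + Σt) = Gamma(29 + 50, 2 + 6) = Gamma(79, 8).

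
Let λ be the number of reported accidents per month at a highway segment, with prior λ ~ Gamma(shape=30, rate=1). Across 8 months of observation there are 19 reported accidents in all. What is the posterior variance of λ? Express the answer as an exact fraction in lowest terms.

Total count 19 over total exposure 8 months.
Gamma(α, β) with Poisson data over total exposure Σt gives posterior Gamma(α+Σx, β+Σt) = Gamma(49, 9).
Posterior variance = α'/β'² = 49/81.

49/81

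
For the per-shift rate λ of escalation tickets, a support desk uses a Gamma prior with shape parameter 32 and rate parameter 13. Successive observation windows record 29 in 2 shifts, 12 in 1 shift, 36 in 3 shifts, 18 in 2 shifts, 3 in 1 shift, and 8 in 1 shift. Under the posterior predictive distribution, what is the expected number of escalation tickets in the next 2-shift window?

12

Total count: 29 + 12 + 36 + 18 + 3 + 8 = 106.
Total exposure: 2 + 1 + 3 + 2 + 1 + 1 = 10 shifts.
The Gamma prior is conjugate for the Poisson rate, so λ | data ~ Gamma(32+106, 13+10) = Gamma(138, 23).
Predictive mean over a 2-shift window = T·E[λ|data] = 2·138/23 = 12.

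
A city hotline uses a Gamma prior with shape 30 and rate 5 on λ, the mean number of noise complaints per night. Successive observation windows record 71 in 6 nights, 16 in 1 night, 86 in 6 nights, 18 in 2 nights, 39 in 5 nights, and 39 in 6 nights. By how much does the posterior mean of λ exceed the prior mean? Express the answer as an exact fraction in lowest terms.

Total count: 71 + 16 + 86 + 18 + 39 + 39 = 269.
Total exposure: 6 + 1 + 6 + 2 + 5 + 6 = 26 nights.
Gamma(α, β) with Poisson data over total exposure Σt gives posterior Gamma(α+Σx, β+Σt) = Gamma(299, 31).
Posterior mean = 299/31 = 299/31; prior mean = 30/5 = 6. Difference = 299/31 − 6 = 113/31.

113/31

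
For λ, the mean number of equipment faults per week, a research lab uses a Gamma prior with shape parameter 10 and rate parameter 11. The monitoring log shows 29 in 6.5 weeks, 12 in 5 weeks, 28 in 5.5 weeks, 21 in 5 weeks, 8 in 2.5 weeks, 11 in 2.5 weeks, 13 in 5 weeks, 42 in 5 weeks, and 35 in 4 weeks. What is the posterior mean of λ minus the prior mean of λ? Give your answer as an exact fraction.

1779/572

Total count: 29 + 12 + 28 + 21 + 8 + 11 + 13 + 42 + 35 = 199.
Total exposure: 6.5 + 5 + 5.5 + 5 + 2.5 + 2.5 + 5 + 5 + 4 = 41 weeks.
By Gamma–Poisson conjugacy, the posterior is Gamma(α + Σx, β + Σt) = Gamma(10 + 199, 11 + 41) = Gamma(209, 52).
Posterior mean = 209/52 = 209/52; prior mean = 10/11 = 10/11. Difference = 209/52 − 10/11 = 1779/572.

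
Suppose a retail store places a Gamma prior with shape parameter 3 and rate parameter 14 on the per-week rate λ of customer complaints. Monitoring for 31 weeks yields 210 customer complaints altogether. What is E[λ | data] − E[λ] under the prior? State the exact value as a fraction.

Total count 210 over total exposure 31 weeks.
Gamma(α, β) with Poisson data over total exposure Σt gives posterior Gamma(α+Σx, β+Σt) = Gamma(213, 45).
Posterior mean = 213/45 = 71/15; prior mean = 3/14 = 3/14. Difference = 71/15 − 3/14 = 949/210.

949/210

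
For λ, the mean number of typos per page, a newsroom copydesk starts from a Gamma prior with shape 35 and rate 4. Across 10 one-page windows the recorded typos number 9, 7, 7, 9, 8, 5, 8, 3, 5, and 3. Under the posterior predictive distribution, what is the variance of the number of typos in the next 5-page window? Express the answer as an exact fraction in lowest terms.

9405/196

Total count: 9 + 7 + 7 + 9 + 8 + 5 + 8 + 3 + 5 + 3 = 64.
Total exposure: 10 pages.
By Gamma–Poisson conjugacy, the posterior is Gamma(α + Σx, β + Σt) = Gamma(35 + 64, 4 + 10) = Gamma(99, 14).
The posterior predictive for a window of length T is Negative Binomial with variance T·α'·(β'+T)/β'² = 5·99·19/196 = 9405/196.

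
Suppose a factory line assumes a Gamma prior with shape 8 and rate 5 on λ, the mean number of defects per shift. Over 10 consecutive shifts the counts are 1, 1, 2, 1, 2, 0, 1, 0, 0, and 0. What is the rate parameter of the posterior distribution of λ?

15

Total count: 1 + 1 + 2 + 1 + 2 + 0 + 1 + 0 + 0 + 0 = 8.
Total exposure: 10 shifts.
Conjugate update: add total count to the shape and total exposure to the rate, giving Gamma(16, 15).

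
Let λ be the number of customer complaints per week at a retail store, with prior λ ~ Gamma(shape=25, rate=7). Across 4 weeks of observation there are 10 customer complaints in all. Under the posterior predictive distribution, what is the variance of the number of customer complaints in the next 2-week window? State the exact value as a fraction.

910/121

Total count 10 over total exposure 4 weeks.
Gamma(α, β) with Poisson data over total exposure Σt gives posterior Gamma(α+Σx, β+Σt) = Gamma(35, 11).
The posterior predictive for a window of length T is Negative Binomial with variance T·α'·(β'+T)/β'² = 2·35·13/121 = 910/121.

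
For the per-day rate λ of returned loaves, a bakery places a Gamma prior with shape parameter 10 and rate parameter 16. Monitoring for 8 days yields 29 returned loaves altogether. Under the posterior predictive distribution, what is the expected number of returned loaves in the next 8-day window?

Total count 29 over total exposure 8 days.
Posterior: α' = 10 + 29 = 39, β' = 16 + 8 = 24.
Predictive mean over an 8-day window = T·E[λ|data] = 8·39/24 = 13.

13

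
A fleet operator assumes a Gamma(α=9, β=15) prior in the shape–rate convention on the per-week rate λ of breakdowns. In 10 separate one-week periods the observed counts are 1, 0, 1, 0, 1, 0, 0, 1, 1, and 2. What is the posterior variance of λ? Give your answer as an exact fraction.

16/625

Total count: 1 + 0 + 1 + 0 + 1 + 0 + 0 + 1 + 1 + 2 = 7.
Total exposure: 10 weeks.
By Gamma–Poisson conjugacy, the posterior is Gamma(α + Σx, β + Σt) = Gamma(9 + 7, 15 + 10) = Gamma(16, 25).
Posterior variance = α'/β'² = 16/625.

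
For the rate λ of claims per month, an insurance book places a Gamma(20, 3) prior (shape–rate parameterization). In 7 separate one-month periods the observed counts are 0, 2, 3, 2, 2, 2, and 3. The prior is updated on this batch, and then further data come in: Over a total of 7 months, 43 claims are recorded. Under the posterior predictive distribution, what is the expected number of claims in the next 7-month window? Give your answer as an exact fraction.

539/17

Total count: 0 + 2 + 3 + 2 + 2 + 2 + 3 = 14.
Total exposure: 7 months.
After the first batch: Gamma(20 + 14, 3 + 7) = Gamma(34, 10).
Total count 43 over total exposure 7 months.
After the second batch: Gamma(34 + 43, 10 + 7) = Gamma(77, 17).
Predictive mean over a 7-month window = T·E[λ|data] = 7·77/17 = 539/17.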